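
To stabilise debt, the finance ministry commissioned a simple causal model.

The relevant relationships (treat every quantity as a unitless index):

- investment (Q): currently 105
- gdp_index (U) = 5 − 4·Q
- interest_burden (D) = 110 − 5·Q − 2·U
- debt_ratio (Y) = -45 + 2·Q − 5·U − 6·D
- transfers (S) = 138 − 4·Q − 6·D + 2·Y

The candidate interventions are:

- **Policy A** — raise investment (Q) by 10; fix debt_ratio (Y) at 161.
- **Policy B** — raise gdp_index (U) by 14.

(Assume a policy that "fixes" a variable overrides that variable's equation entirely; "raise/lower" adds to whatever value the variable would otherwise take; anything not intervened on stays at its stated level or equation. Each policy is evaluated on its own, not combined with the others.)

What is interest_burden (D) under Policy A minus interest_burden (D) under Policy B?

58

Policy A (Q + 10, Y := 161):
  Q = 105 + 10 = 115
  U = 5 − 4·115 = -455
  D = 110 − 5·115 − 2·(-455) = 445
Policy B (U + 14):
  Q = 105
  U = 5 − 4·105 (+14 from intervention) = -401
  D = 110 − 5·105 − 2·(-401) = 387
D: 445 − 387 = 58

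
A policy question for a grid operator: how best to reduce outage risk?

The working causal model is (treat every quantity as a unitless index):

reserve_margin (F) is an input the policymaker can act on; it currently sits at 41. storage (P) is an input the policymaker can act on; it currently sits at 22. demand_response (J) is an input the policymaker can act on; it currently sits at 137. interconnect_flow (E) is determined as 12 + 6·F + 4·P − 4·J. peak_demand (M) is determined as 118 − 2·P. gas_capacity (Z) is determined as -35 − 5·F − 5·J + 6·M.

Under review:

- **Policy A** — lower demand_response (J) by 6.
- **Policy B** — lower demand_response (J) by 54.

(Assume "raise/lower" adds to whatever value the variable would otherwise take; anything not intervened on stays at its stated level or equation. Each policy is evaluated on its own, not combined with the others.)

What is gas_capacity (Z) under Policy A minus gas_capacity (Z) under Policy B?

Policy A (J − 6):
  F = 41
  P = 22
  J = 137 − 6 = 131
  M = 118 − 2·22 = 74
  Z = -35 − 5·41 − 5·131 + 6·74 = -451
Policy B (J − 54):
  F = 41
  P = 22
  J = 137 − 54 = 83
  M = 118 − 2·22 = 74
  Z = -35 − 5·41 − 5·83 + 6·74 = -211
Z: -451 − (-211) = -240

-240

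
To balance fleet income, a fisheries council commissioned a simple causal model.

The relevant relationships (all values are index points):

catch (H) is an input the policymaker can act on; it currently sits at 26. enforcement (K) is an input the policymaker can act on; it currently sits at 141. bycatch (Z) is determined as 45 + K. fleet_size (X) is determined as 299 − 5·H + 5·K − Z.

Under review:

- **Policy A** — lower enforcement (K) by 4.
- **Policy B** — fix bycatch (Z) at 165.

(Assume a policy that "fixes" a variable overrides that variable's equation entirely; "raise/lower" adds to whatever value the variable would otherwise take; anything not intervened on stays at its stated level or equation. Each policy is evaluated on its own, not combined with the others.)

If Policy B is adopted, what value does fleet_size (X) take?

Policy B (Z := 165):
  H = 26
  K = 141
  Z = 165
  X = 299 − 5·26 + 5·141 − 165 = 709

709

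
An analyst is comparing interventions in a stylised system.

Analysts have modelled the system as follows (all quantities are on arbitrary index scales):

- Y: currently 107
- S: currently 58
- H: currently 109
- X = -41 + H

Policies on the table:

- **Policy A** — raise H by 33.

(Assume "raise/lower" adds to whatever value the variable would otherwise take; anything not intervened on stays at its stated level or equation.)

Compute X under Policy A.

101

Policy A (H + 33):
  H = 109 + 33 = 142
  X = -41 + 142 = 101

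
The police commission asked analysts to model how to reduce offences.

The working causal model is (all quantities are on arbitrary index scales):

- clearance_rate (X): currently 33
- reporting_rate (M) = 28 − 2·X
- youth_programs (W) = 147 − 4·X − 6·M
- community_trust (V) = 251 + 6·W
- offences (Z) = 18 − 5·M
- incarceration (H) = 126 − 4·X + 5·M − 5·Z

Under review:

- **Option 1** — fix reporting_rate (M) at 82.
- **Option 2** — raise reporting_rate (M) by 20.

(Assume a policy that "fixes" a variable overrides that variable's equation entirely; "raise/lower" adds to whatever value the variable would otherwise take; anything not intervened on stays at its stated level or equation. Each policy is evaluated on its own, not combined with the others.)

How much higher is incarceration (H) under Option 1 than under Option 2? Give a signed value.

Option 1 (M := 82):
  X = 33
  M = 82
  Z = 18 − 5·82 = -392
  H = 126 − 4·33 + 5·82 − 5·(-392) = 2364
Option 2 (M + 20):
  X = 33
  M = 28 − 2·33 (+20 from intervention) = -18
  Z = 18 − 5·(-18) = 108
  H = 126 − 4·33 + 5·(-18) − 5·108 = -636
H: 2364 − (-636) = 3000

3000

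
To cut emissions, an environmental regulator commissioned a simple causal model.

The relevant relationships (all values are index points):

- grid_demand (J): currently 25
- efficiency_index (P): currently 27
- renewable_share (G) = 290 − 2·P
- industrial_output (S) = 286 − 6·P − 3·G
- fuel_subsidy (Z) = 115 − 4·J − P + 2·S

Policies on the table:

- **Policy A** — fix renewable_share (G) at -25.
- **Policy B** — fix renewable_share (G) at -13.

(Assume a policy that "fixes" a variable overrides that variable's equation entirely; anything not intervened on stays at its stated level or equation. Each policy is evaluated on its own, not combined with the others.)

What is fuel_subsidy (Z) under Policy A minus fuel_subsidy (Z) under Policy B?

72

Policy A (G := -25):
  J = 25
  P = 27
  G = -25
  S = 286 − 6·27 − 3·(-25) = 199
  Z = 115 − 4·25 − 27 + 2·199 = 386
Policy B (G := -13):
  J = 25
  P = 27
  G = -13
  S = 286 − 6·27 − 3·(-13) = 163
  Z = 115 − 4·25 − 27 + 2·163 = 314
Z: 386 − 314 = 72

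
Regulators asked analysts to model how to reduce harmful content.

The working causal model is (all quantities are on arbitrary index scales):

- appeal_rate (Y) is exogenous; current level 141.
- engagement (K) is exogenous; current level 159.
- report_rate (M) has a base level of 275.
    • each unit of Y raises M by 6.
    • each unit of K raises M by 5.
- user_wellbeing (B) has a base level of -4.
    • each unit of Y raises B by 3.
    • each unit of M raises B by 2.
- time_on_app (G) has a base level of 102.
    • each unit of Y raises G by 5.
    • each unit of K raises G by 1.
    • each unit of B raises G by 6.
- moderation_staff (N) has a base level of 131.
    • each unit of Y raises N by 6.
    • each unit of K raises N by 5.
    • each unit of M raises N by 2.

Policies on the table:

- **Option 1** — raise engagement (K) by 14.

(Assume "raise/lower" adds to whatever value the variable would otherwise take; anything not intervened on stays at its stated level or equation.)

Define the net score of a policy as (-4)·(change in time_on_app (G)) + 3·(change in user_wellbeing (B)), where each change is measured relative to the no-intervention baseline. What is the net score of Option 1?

Baseline:
  Y = 141
  K = 159
  M = 275 + 6·141 + 5·159 = 1916
  B = -4 + 3·141 + 2·1916 = 4251
  G = 102 + 5·141 + 159 + 6·4251 = 26472
Option 1 (K + 14):
  Y = 141
  K = 159 + 14 = 173
  M = 275 + 6·141 + 5·173 = 1986
  B = -4 + 3·141 + 2·1986 = 4391
  G = 102 + 5·141 + 173 + 6·4391 = 27326
ΔG = 27326 − 26472 = 854; ΔB = 4391 − 4251 = 140
Score = (-4)·854 + 3·140 = -2996

-2996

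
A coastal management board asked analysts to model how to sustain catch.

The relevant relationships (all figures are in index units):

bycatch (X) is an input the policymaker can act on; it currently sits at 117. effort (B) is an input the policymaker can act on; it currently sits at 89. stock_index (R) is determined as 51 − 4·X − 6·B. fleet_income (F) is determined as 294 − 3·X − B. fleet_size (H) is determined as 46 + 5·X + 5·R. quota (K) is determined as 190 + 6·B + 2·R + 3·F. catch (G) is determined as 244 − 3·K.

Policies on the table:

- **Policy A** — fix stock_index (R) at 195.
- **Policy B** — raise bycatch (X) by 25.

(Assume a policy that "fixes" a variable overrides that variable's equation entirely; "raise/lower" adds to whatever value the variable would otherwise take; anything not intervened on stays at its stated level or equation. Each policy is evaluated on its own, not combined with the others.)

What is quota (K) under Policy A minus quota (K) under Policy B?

2717

Policy A (R := 195):
  X = 117
  B = 89
  R = 195
  F = 294 − 3·117 − 89 = -146
  K = 190 + 6·89 + 2·195 + 3·(-146) = 676
Policy B (X + 25):
  X = 117 + 25 = 142
  B = 89
  R = 51 − 4·142 − 6·89 = -1051
  F = 294 − 3·142 − 89 = -221
  K = 190 + 6·89 + 2·(-1051) + 3·(-221) = -2041
K: 676 − (-2041) = 2717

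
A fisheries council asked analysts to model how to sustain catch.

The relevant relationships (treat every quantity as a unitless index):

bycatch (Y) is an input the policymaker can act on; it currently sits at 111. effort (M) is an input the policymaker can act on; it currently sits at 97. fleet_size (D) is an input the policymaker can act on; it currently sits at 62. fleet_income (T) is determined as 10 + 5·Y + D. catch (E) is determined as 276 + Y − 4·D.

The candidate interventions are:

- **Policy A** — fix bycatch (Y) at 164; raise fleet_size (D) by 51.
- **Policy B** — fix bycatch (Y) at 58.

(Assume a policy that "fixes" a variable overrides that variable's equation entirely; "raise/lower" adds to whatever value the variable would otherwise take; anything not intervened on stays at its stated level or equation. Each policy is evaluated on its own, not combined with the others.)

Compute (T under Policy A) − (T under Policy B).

Policy A (Y := 164, D + 51):
  Y = 164
  D = 62 + 51 = 113
  T = 10 + 5·164 + 113 = 943
Policy B (Y := 58):
  Y = 58
  D = 62
  T = 10 + 5·58 + 62 = 362
T: 943 − 362 = 581

581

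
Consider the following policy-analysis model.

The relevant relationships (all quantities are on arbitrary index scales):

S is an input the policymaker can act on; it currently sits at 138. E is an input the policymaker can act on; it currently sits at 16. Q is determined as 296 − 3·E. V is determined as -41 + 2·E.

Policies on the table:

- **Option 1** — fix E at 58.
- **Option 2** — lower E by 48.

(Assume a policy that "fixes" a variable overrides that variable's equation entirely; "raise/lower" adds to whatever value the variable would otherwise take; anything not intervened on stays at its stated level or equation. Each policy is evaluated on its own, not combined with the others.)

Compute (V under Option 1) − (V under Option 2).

Option 1 (E := 58):
  E = 58
  V = -41 + 2·58 = 75
Option 2 (E − 48):
  E = 16 − 48 = -32
  V = -41 + 2·(-32) = -105
V: 75 − (-105) = 180

180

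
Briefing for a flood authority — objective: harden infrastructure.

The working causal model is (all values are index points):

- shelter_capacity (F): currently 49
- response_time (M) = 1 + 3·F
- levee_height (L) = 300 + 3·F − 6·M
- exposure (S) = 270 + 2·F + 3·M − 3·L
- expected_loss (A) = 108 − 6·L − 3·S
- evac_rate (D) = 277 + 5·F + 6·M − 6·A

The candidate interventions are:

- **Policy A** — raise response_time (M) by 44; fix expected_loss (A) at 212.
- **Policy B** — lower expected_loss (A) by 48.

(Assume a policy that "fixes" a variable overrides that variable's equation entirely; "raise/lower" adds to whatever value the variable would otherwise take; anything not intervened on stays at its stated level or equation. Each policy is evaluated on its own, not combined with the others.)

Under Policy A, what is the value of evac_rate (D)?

402

Policy A (M + 44, A := 212):
  F = 49
  M = 1 + 3·49 (+44 from intervention) = 192
  L = 300 + 3·49 − 6·192 = -705
  S = 270 + 2·49 + 3·192 − 3·(-705) = 3059
  A = 212
  D = 277 + 5·49 + 6·192 − 6·212 = 402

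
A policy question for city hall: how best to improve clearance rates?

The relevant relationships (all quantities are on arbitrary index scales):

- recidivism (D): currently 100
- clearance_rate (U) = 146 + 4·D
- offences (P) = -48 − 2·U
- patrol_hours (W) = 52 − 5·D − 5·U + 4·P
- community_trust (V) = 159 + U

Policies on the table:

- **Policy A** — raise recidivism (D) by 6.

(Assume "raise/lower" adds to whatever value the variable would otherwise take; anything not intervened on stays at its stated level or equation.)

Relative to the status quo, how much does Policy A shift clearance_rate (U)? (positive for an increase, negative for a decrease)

24

Baseline:
  D = 100
  U = 146 + 4·100 = 546
Policy A (D + 6):
  D = 100 + 6 = 106
  U = 146 + 4·106 = 570
Change in U: 570 − 546 = 24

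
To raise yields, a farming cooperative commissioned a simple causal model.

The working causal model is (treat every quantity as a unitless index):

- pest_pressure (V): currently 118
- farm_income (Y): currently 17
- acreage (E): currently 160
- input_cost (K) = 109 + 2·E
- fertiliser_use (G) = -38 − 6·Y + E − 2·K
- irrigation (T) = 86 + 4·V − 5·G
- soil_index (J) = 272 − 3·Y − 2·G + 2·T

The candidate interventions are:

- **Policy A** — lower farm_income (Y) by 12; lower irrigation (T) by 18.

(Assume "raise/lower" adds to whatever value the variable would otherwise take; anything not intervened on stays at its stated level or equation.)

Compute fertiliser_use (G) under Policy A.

-766

Policy A (Y − 12, T − 18):
  Y = 17 − 12 = 5
  E = 160
  K = 109 + 2·160 = 429
  G = -38 − 6·5 + 160 − 2·429 = -766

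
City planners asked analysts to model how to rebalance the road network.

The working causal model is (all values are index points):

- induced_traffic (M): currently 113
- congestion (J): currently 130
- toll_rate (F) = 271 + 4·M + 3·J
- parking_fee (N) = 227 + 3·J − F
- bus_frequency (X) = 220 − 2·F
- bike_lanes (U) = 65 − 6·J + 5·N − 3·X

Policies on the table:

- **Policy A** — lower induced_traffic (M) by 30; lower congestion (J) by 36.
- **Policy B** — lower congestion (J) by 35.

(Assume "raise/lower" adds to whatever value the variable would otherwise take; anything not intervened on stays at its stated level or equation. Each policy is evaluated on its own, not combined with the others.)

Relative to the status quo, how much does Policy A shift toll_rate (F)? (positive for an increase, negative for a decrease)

Baseline:
  M = 113
  J = 130
  F = 271 + 4·113 + 3·130 = 1113
Policy A (M − 30, J − 36):
  M = 113 − 30 = 83
  J = 130 − 36 = 94
  F = 271 + 4·83 + 3·94 = 885
Change in F: 885 − 1113 = -228

-228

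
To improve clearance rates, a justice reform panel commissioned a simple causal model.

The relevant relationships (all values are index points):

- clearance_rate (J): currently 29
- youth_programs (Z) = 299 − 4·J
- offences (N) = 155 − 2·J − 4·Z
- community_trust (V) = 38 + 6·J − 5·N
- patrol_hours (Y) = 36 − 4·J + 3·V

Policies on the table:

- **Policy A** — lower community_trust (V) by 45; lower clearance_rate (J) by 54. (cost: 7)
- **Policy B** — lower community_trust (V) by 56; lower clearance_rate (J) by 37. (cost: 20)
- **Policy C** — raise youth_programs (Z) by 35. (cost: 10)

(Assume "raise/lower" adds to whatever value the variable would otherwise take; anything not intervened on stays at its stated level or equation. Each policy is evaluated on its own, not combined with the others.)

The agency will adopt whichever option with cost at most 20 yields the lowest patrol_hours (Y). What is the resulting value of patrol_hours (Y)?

Policy A (V − 45, J − 54):
  J = 29 − 54 = -25
  Z = 299 − 4·(-25) = 399
  N = 155 − 2·(-25) − 4·399 = -1391
  V = 38 + 6·(-25) − 5·(-1391) (−45 from intervention) = 6798
  Y = 36 − 4·(-25) + 3·6798 = 20530
Policy B (V − 56, J − 37):
  J = 29 − 37 = -8
  Z = 299 − 4·(-8) = 331
  N = 155 − 2·(-8) − 4·331 = -1153
  V = 38 + 6·(-8) − 5·(-1153) (−56 from intervention) = 5699
  Y = 36 − 4·(-8) + 3·5699 = 17165
Policy C (Z + 35):
  J = 29
  Z = 299 − 4·29 (+35 from intervention) = 218
  N = 155 − 2·29 − 4·218 = -775
  V = 38 + 6·29 − 5·(-775) = 4087
  Y = 36 − 4·29 + 3·4087 = 12181
Comparing — Policy A: Y=20530, Policy B: Y=17165, Policy C: Y=12181. Lowest is 12181 (Policy C).

12181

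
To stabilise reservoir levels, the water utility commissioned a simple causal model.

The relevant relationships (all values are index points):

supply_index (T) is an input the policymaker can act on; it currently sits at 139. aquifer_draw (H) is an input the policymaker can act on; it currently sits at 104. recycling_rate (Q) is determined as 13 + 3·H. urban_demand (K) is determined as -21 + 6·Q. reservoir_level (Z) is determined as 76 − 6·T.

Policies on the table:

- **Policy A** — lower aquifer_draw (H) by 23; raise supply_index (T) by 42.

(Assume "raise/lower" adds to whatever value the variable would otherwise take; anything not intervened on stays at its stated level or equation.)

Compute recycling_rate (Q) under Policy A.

256

Policy A (H − 23, T + 42):
  H = 104 − 23 = 81
  Q = 13 + 3·81 = 256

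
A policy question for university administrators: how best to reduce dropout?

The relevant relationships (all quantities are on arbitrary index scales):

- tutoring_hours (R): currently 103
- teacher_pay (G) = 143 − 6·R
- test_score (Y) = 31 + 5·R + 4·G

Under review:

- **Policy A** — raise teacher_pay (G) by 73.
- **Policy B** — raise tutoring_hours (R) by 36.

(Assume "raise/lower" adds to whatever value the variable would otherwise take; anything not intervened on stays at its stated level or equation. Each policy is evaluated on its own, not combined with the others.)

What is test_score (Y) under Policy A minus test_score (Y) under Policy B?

976

Policy A (G + 73):
  R = 103
  G = 143 − 6·103 (+73 from intervention) = -402
  Y = 31 + 5·103 + 4·(-402) = -1062
Policy B (R + 36):
  R = 103 + 36 = 139
  G = 143 − 6·139 = -691
  Y = 31 + 5·139 + 4·(-691) = -2038
Y: -1062 − (-2038) = 976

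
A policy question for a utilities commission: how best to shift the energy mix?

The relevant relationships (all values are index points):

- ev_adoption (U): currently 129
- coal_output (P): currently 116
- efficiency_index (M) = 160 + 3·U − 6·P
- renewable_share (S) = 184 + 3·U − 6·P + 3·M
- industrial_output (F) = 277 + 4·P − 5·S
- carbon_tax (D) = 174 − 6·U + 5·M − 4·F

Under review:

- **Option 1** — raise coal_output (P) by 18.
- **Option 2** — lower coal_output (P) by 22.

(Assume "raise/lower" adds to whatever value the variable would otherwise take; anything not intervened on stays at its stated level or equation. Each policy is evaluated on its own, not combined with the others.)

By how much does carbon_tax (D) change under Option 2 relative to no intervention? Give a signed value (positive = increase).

Baseline:
  U = 129
  P = 116
  M = 160 + 3·129 − 6·116 = -149
  S = 184 + 3·129 − 6·116 + 3·(-149) = -572
  F = 277 + 4·116 − 5·(-572) = 3601
  D = 174 − 6·129 + 5·(-149) − 4·3601 = -15749
Option 2 (P − 22):
  U = 129
  P = 116 − 22 = 94
  M = 160 + 3·129 − 6·94 = -17
  S = 184 + 3·129 − 6·94 + 3·(-17) = -44
  F = 277 + 4·94 − 5·(-44) = 873
  D = 174 − 6·129 + 5·(-17) − 4·873 = -4177
Change in D: -4177 − (-15749) = 11572

11572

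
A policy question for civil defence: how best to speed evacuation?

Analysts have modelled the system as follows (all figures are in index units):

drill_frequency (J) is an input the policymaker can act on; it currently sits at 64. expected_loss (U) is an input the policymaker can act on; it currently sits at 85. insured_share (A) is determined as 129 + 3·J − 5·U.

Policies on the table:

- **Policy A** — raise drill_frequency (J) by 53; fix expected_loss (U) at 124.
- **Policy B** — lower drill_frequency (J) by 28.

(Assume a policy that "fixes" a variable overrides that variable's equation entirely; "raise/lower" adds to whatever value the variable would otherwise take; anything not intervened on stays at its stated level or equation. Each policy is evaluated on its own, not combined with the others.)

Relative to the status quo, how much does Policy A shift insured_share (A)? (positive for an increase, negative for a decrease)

-36

Baseline:
  J = 64
  U = 85
  A = 129 + 3·64 − 5·85 = -104
Policy A (J + 53, U := 124):
  J = 64 + 53 = 117
  U = 124
  A = 129 + 3·117 − 5·124 = -140
Change in A: -140 − (-104) = -36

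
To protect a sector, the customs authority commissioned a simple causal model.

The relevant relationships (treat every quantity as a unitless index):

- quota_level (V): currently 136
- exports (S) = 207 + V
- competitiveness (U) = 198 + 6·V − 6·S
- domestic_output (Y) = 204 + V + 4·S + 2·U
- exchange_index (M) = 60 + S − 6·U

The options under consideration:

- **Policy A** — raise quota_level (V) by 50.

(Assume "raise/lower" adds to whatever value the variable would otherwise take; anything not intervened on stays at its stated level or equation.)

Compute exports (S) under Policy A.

Policy A (V + 50):
  V = 136 + 50 = 186
  S = 207 + 186 = 393

393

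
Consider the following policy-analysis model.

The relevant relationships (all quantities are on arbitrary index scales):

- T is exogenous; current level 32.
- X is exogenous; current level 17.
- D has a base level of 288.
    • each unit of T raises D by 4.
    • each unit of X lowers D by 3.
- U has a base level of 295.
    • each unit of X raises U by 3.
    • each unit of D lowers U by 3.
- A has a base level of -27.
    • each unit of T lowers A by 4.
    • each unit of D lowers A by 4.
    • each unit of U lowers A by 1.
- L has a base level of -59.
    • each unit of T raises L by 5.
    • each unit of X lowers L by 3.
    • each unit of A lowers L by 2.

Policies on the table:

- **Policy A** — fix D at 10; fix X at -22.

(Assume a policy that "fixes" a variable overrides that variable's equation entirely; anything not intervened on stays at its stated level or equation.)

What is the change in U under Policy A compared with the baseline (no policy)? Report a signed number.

948

Baseline:
  T = 32
  X = 17
  D = 288 + 4·32 − 3·17 = 365
  U = 295 + 3·17 − 3·365 = -749
Policy A (D := 10, X := -22):
  T = 32
  X = -22
  D = 10
  U = 295 + 3·(-22) − 3·10 = 199
Change in U: 199 − (-749) = 948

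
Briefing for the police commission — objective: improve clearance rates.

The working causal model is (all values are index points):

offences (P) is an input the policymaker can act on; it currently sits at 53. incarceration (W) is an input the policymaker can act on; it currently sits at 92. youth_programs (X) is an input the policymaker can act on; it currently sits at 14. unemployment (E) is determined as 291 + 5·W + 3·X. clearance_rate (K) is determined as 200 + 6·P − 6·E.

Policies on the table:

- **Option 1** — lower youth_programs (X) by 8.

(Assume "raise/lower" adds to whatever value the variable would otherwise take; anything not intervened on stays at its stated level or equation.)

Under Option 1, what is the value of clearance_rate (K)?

Option 1 (X − 8):
  P = 53
  W = 92
  X = 14 − 8 = 6
  E = 291 + 5·92 + 3·6 = 769
  K = 200 + 6·53 − 6·769 = -4096

-4096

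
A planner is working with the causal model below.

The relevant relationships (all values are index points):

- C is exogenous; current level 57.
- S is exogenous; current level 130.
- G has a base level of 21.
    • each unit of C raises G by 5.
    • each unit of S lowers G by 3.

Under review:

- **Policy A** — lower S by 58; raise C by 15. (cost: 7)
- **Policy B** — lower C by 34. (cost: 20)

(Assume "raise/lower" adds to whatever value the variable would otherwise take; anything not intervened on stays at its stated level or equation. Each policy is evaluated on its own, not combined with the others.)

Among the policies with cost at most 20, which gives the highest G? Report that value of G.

Policy A (S − 58, C + 15):
  C = 57 + 15 = 72
  S = 130 − 58 = 72
  G = 21 + 5·72 − 3·72 = 165
Policy B (C − 34):
  C = 57 − 34 = 23
  S = 130
  G = 21 + 5·23 − 3·130 = -254
Comparing — Policy A: G=165, Policy B: G=-254. Highest is 165 (Policy A).

165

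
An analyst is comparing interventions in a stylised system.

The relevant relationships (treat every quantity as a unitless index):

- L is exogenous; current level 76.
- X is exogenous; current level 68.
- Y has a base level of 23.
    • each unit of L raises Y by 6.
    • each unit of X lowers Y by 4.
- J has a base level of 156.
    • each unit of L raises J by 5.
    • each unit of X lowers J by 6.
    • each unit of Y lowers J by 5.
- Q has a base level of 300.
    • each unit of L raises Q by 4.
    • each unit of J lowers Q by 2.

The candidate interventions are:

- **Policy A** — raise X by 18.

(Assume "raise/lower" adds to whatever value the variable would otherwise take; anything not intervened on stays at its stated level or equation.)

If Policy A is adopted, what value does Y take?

Policy A (X + 18):
  L = 76
  X = 68 + 18 = 86
  Y = 23 + 6·76 − 4·86 = 135

135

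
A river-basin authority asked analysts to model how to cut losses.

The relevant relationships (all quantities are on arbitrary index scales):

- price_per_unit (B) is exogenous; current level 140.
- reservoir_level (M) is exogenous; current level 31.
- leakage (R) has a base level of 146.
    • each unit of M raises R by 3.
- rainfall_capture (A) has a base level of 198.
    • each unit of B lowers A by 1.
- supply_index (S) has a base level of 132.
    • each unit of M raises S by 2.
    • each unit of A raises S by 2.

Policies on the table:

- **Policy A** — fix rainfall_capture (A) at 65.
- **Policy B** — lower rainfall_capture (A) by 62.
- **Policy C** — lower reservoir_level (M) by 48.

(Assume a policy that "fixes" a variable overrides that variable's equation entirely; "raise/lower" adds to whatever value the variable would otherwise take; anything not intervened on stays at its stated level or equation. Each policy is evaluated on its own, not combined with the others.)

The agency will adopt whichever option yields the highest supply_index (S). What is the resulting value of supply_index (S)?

324

Policy A (A := 65):
  B = 140
  M = 31
  A = 65
  S = 132 + 2·31 + 2·65 = 324
Policy B (A − 62):
  B = 140
  M = 31
  A = 198 − 140 (−62 from intervention) = -4
  S = 132 + 2·31 + 2·(-4) = 186
Policy C (M − 48):
  B = 140
  M = 31 − 48 = -17
  A = 198 − 140 = 58
  S = 132 + 2·(-17) + 2·58 = 214
Comparing — Policy A: S=324, Policy B: S=186, Policy C: S=214. Highest is 324 (Policy A).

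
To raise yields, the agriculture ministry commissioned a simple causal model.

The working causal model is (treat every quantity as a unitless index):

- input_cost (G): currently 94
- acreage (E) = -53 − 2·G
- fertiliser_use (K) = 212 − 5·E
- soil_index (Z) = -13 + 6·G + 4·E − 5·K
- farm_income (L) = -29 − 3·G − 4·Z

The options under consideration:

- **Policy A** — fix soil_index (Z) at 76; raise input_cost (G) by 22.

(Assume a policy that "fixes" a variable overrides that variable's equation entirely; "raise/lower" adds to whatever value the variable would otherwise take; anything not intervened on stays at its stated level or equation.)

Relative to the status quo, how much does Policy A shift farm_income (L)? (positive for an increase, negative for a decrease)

-30362

Baseline:
  G = 94
  E = -53 − 2·94 = -241
  K = 212 − 5·(-241) = 1417
  Z = -13 + 6·94 + 4·(-241) − 5·1417 = -7498
  L = -29 − 3·94 − 4·(-7498) = 29681
Policy A (Z := 76, G + 22):
  G = 94 + 22 = 116
  E = -53 − 2·116 = -285
  K = 212 − 5·(-285) = 1637
  Z = 76
  L = -29 − 3·116 − 4·76 = -681
Change in L: -681 − 29681 = -30362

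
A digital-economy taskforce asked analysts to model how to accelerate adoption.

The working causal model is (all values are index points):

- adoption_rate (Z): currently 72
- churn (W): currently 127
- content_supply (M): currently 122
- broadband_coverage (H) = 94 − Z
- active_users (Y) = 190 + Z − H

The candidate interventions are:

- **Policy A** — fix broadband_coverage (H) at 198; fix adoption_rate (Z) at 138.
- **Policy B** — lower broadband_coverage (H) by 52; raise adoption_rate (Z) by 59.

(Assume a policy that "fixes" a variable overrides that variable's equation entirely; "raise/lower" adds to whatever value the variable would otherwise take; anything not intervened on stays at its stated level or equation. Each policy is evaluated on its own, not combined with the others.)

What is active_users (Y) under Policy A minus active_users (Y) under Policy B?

Policy A (H := 198, Z := 138):
  Z = 138
  H = 198
  Y = 190 + 138 − 198 = 130
Policy B (H − 52, Z + 59):
  Z = 72 + 59 = 131
  H = 94 − 131 (−52 from intervention) = -89
  Y = 190 + 131 − (-89) = 410
Y: 130 − 410 = -280

-280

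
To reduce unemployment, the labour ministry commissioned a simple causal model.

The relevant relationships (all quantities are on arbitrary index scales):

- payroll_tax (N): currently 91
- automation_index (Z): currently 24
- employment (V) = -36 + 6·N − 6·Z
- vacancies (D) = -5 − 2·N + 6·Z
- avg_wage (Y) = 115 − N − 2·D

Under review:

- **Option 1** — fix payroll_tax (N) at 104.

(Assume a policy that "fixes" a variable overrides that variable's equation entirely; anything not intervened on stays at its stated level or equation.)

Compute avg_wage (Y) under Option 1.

Option 1 (N := 104):
  N = 104
  Z = 24
  D = -5 − 2·104 + 6·24 = -69
  Y = 115 − 104 − 2·(-69) = 149

149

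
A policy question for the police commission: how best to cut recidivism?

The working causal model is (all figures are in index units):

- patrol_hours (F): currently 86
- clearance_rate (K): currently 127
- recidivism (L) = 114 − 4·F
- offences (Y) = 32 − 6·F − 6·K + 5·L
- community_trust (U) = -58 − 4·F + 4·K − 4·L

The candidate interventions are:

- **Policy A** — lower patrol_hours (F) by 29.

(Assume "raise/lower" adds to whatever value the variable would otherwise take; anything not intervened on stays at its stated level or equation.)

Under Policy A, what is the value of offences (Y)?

Policy A (F − 29):
  F = 86 − 29 = 57
  K = 127
  L = 114 − 4·57 = -114
  Y = 32 − 6·57 − 6·127 + 5·(-114) = -1642

-1642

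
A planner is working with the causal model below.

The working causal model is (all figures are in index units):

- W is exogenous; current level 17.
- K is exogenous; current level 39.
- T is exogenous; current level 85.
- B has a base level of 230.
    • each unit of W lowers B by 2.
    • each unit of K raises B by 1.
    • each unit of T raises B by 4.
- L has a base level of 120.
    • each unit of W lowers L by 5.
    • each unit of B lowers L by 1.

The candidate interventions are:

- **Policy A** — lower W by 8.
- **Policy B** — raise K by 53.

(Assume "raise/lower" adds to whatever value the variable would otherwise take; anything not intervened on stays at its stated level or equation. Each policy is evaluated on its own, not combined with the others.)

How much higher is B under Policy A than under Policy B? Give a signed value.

-37

Policy A (W − 8):
  W = 17 − 8 = 9
  K = 39
  T = 85
  B = 230 − 2·9 + 39 + 4·85 = 591
Policy B (K + 53):
  W = 17
  K = 39 + 53 = 92
  T = 85
  B = 230 − 2·17 + 92 + 4·85 = 628
B: 591 − 628 = -37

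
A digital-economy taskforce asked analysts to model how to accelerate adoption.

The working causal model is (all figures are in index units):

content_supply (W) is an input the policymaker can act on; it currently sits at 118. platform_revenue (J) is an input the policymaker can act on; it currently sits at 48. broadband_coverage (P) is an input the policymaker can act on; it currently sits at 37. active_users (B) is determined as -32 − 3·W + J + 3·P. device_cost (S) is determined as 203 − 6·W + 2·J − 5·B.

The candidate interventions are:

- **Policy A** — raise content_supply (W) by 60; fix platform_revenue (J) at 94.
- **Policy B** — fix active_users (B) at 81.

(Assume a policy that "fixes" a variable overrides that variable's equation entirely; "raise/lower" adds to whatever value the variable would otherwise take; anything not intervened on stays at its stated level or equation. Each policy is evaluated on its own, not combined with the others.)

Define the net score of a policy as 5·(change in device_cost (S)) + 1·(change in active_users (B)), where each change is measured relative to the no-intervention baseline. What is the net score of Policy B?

Baseline:
  W = 118
  J = 48
  P = 37
  B = -32 − 3·118 + 48 + 3·37 = -227
  S = 203 − 6·118 + 2·48 − 5·(-227) = 726
Policy B (B := 81):
  W = 118
  J = 48
  P = 37
  B = 81
  S = 203 − 6·118 + 2·48 − 5·81 = -814
ΔS = -814 − 726 = -1540; ΔB = 81 − (-227) = 308
Score = 5·(-1540) + 1·308 = -7392

-7392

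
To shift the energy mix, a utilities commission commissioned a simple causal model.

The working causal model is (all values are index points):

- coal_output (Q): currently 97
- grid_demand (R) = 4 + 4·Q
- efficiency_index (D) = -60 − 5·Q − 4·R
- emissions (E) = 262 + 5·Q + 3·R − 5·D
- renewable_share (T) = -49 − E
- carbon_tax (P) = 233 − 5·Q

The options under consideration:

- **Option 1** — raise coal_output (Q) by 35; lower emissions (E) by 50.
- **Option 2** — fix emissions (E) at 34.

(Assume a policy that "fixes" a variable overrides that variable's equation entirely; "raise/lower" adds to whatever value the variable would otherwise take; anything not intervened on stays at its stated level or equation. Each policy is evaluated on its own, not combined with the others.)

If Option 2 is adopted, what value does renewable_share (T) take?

Option 2 (E := 34):
  Q = 97
  R = 4 + 4·97 = 392
  D = -60 − 5·97 − 4·392 = -2113
  E = 34
  T = -49 − 34 = -83

-83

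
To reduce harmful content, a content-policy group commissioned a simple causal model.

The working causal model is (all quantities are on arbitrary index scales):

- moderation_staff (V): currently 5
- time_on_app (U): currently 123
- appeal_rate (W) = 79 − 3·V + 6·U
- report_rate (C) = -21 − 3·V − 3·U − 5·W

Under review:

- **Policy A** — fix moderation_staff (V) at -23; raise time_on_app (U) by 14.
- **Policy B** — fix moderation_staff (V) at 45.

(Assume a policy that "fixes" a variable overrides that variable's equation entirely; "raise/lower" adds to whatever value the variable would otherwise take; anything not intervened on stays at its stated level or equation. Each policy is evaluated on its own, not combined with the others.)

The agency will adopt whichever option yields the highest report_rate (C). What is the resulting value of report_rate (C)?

Policy A (V := -23, U + 14):
  V = -23
  U = 123 + 14 = 137
  W = 79 − 3·(-23) + 6·137 = 970
  C = -21 − 3·(-23) − 3·137 − 5·970 = -5213
Policy B (V := 45):
  V = 45
  U = 123
  W = 79 − 3·45 + 6·123 = 682
  C = -21 − 3·45 − 3·123 − 5·682 = -3935
Comparing — Policy A: C=-5213, Policy B: C=-3935. Highest is -3935 (Policy B).

-3935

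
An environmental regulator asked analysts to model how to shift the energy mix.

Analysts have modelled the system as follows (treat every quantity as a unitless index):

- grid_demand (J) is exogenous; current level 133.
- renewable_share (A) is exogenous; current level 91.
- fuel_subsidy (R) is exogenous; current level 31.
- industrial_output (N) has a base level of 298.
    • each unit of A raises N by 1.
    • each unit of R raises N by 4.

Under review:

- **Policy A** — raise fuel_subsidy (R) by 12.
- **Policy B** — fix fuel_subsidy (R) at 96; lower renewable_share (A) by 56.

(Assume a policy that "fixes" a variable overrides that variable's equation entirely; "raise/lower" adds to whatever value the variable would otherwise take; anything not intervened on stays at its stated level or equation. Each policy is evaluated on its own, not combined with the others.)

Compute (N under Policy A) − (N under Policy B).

Policy A (R + 12):
  A = 91
  R = 31 + 12 = 43
  N = 298 + 91 + 4·43 = 561
Policy B (R := 96, A − 56):
  A = 91 − 56 = 35
  R = 96
  N = 298 + 35 + 4·96 = 717
N: 561 − 717 = -156

-156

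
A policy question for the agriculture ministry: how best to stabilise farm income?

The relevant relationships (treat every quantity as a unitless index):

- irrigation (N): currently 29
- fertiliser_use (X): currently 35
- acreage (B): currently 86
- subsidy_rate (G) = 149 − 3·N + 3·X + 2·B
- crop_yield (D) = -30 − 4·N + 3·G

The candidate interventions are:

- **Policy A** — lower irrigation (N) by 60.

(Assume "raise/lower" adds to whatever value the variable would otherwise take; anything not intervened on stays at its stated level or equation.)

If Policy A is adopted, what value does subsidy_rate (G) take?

519

Policy A (N − 60):
  N = 29 − 60 = -31
  X = 35
  B = 86
  G = 149 − 3·(-31) + 3·35 + 2·86 = 519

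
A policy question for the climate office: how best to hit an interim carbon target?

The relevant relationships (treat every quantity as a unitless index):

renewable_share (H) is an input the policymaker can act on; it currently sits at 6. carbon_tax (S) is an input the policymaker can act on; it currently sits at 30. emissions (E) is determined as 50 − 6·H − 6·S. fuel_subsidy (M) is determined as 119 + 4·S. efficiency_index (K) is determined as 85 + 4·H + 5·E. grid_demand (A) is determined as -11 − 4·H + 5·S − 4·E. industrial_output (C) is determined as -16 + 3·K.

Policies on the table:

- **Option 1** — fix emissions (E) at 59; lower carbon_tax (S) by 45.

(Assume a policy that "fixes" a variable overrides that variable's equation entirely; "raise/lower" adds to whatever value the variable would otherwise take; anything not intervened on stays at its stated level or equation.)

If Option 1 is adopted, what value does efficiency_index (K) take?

404

Option 1 (E := 59, S − 45):
  H = 6
  S = 30 − 45 = -15
  E = 59
  K = 85 + 4·6 + 5·59 = 404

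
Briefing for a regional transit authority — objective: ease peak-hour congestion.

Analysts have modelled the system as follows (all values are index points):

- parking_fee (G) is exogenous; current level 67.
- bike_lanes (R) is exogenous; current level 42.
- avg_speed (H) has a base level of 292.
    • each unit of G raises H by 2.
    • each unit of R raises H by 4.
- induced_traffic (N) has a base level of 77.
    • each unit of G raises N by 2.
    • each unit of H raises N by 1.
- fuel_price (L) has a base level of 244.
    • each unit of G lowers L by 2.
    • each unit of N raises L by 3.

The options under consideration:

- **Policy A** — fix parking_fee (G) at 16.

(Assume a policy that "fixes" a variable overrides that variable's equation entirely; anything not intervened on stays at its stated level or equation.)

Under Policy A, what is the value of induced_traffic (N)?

Policy A (G := 16):
  G = 16
  R = 42
  H = 292 + 2·16 + 4·42 = 492
  N = 77 + 2·16 + 492 = 601

601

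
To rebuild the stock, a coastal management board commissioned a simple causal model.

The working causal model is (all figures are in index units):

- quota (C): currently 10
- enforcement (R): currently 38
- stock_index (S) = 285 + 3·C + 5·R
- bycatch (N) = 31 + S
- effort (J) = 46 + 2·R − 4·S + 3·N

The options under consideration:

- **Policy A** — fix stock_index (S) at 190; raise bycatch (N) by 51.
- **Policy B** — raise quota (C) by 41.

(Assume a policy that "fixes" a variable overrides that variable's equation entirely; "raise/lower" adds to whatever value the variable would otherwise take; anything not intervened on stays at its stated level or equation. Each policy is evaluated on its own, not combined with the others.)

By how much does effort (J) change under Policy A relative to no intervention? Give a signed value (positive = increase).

468

Baseline:
  C = 10
  R = 38
  S = 285 + 3·10 + 5·38 = 505
  N = 31 + 505 = 536
  J = 46 + 2·38 − 4·505 + 3·536 = -290
Policy A (S := 190, N + 51):
  C = 10
  R = 38
  S = 190
  N = 31 + 190 (+51 from intervention) = 272
  J = 46 + 2·38 − 4·190 + 3·272 = 178
Change in J: 178 − (-290) = 468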